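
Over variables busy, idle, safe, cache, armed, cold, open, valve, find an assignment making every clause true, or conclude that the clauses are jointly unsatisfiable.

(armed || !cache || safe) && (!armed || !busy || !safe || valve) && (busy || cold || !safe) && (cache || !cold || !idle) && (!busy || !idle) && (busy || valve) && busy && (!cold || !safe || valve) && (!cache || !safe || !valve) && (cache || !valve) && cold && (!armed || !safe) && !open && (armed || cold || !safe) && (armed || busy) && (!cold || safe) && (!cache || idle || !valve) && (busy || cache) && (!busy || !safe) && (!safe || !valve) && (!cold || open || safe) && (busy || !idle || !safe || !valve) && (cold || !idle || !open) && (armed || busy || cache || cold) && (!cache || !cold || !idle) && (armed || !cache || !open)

The formula is unsatisfiable.

Case busy = True:
  (!busy || !idle) forces idle = False.
  (cold) forces cold = True.
  (!open) forces open = False.
  (!cold || safe) forces safe = True.
  Clause (!busy || !safe) is falsified — contradiction.
Case busy = False:
  Clause (busy) is falsified — contradiction.
Both cases fail, so the formula is unsatisfiable.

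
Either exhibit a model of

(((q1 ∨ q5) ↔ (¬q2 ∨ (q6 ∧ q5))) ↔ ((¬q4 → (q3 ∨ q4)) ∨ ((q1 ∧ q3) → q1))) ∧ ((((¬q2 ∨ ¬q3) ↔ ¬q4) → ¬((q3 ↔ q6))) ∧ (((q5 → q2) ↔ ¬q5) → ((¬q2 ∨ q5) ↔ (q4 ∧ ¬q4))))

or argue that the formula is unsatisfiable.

q1=F, q2=T, q3=F, q4=F, q5=T, q6=T

  ((q1 ∨ q5) ↔ (¬q2 ∨ (q6 ∧ q5))) ↔ ((¬q4 → (q3 ∨ q4)) ∨ ((q1 ∧ q3) → q1)) = True
    (q1 ∨ q5) ↔ (¬q2 ∨ (q6 ∧ q5)) = True
      q1 ∨ q5 = True
      ¬q2 ∨ (q6 ∧ q5) = True
        ¬q2 = False
        q6 ∧ q5 = True
    (¬q4 → (q3 ∨ q4)) ∨ ((q1 ∧ q3) → q1) = True
      ¬q4 → (q3 ∨ q4) = False
        ¬q4 = True
        q3 ∨ q4 = False
      (q1 ∧ q3) → q1 = True
        q1 ∧ q3 = False
  (((¬q2 ∨ ¬q3) ↔ ¬q4) → ¬((q3 ↔ q6))) ∧ (((q5 → q2) ↔ ¬q5) → ((¬q2 ∨ q5) ↔ (q4 ∧ ¬q4))) = True
    ((¬q2 ∨ ¬q3) ↔ ¬q4) → ¬((q3 ↔ q6)) = True
      (¬q2 ∨ ¬q3) ↔ ¬q4 = True
        ¬q2 ∨ ¬q3 = True
          ¬q2 = False
          ¬q3 = True
        ¬q4 = True
      ¬((q3 ↔ q6)) = True
        q3 ↔ q6 = False
    ((q5 → q2) ↔ ¬q5) → ((¬q2 ∨ q5) ↔ (q4 ∧ ¬q4)) = True
      (q5 → q2) ↔ ¬q5 = False
        q5 → q2 = True
        ¬q5 = False
      (¬q2 ∨ q5) ↔ (q4 ∧ ¬q4) = False
        ¬q2 ∨ q5 = True
          ¬q2 = False
        q4 ∧ ¬q4 = False
          ¬q4 = True
Both conjuncts True, so the formula holds.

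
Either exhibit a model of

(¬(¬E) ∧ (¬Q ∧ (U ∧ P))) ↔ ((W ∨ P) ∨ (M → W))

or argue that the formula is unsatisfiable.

Q: False, M: False, P: True, W: True, U: True, E: True

  (¬(¬E) ∧ (¬Q ∧ (U ∧ P))) ↔ ((W ∨ P) ∨ (M → W)) = True
    ¬(¬E) ∧ (¬Q ∧ (U ∧ P)) = True
      ¬(¬E) = True
        ¬E = False
      ¬Q ∧ (U ∧ P) = True
        ¬Q = True
        U ∧ P = True
    (W ∨ P) ∨ (M → W) = True
      W ∨ P = True
      M → W = True
The formula evaluates to True.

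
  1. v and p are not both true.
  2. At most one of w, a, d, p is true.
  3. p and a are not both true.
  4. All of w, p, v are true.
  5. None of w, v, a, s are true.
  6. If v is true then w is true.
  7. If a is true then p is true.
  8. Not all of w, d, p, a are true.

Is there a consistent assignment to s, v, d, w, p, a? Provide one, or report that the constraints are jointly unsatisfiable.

Case v = True:
  Constraint (5) is violated (v=T) — contradiction.
Case v = False:
  Constraint (4) is violated (v=F) — contradiction.
Both cases fail — unsatisfiable.

No satisfying assignment exists.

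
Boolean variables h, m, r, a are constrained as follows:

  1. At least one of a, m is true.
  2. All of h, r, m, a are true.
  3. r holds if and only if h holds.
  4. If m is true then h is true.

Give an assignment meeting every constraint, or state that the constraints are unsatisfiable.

h=T; m=T; r=T; a=T

  (1) {a, m}: 2 true — at least one ✓
  (2) {h, r, m, a}: all 4 true ✓
  (3) r=T, h=T — same ✓
  (4) m=T ⇒ h: T ✓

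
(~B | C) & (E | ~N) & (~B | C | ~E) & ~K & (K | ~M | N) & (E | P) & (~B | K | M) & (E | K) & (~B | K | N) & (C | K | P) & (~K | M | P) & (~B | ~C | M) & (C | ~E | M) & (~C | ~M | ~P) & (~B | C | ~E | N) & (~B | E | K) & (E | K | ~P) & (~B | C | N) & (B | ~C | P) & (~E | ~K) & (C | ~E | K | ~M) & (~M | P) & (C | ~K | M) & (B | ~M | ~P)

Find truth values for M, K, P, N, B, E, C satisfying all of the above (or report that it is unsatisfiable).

M: False; K: False; P: True; N: True; B: False; E: True; C: True

Unit clause (~K) forces K = False.
In (E | K) only E is left, so E = True.
Try M = True:
  (K | ~M | N) forces N = True.
  (C | ~E | K | ~M) forces C = True.
  (~C | ~M | ~P) forces P = False.
  clause (~M | P) is falsified — backtrack.
So M = False.
  then (~B | K | M) forces B = False.
  then (C | ~E | M) forces C = True.
  then (B | ~C | P) forces P = True.
Set N = True.
All clauses satisfied.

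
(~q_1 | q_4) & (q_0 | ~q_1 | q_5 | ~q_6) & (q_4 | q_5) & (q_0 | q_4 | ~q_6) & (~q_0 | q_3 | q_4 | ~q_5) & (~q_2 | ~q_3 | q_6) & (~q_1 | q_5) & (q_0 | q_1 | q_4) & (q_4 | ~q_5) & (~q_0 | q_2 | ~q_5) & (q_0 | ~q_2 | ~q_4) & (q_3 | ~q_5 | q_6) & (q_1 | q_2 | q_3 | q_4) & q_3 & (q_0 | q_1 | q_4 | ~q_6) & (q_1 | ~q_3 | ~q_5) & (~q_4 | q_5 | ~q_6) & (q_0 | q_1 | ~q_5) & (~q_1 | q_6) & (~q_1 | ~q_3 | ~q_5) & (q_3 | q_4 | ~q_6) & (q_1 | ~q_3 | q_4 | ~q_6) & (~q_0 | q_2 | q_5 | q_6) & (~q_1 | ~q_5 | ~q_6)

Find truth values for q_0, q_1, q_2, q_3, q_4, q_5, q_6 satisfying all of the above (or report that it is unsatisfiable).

q_0 = False, q_1 = False, q_2 = False, q_3 = True, q_4 = True, q_5 = False, q_6 = False

Unit clause (q_3) forces q_3 = True.
Set q_0 = False.
Try q_1 = True:
  (~q_1 | q_4) forces q_4 = True.
  (~q_1 | q_5) forces q_5 = True.
  clause (~q_1 | ~q_3 | ~q_5) is falsified — backtrack.
So q_1 = False.
  then (q_0 | q_1 | q_4) forces q_4 = True.
  then (q_0 | ~q_2 | ~q_4) forces q_2 = False.
  then (q_1 | ~q_3 | ~q_5) forces q_5 = False.
  then (~q_4 | q_5 | ~q_6) forces q_6 = False.
All clauses satisfied.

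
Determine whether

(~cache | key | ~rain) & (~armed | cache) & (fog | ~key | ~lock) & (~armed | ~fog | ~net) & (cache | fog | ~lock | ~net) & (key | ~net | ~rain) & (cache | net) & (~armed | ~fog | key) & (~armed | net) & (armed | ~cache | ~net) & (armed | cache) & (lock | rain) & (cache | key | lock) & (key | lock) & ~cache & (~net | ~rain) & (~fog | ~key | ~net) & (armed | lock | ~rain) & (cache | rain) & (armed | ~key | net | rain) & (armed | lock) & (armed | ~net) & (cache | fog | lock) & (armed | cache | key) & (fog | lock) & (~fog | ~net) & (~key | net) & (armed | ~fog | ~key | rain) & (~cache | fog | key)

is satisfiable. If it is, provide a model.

Case cache = True:
  Clause (~cache) is falsified — contradiction.
Case cache = False:
  (~armed | cache) forces armed = False.
  Clause (armed | cache) is falsified — contradiction.
Both cases fail, so the formula is unsatisfiable.

Unsatisfiable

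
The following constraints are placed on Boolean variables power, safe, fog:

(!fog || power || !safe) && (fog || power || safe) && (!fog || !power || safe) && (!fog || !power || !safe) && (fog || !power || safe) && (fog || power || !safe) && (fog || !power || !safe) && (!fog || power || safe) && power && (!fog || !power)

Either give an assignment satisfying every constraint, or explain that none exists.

The formula is unsatisfiable.

Case power = True:
  (!fog || !power) forces fog = False.
  (fog || !power || safe) forces safe = True.
  Clause (fog || !power || !safe) is falsified — contradiction.
Case power = False:
  Clause (power) is falsified — contradiction.
Both cases fail, so the formula is unsatisfiable.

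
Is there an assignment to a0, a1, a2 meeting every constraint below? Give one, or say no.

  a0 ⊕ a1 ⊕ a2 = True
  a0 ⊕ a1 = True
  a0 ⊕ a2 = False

a0 = False, a1 = True, a2 = False

a0 ⊕ a1 ⊕ a2 = F ⊕ T ⊕ F = True ✓
a0 ⊕ a1 = F ⊕ T = True ✓
a0 ⊕ a2 = F ⊕ F = False ✓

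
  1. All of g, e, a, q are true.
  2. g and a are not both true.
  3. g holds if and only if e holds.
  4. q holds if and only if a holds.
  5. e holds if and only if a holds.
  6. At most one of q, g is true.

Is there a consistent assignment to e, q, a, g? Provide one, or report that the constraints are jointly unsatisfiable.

Case q = True:
  (1) forces g = True.
  Constraint (6) is violated (q=T, g=T) — contradiction.
Case q = False:
  Constraint (1) is violated (q=F) — contradiction.
Both cases fail — unsatisfiable.

Unsatisfiable — no assignment works.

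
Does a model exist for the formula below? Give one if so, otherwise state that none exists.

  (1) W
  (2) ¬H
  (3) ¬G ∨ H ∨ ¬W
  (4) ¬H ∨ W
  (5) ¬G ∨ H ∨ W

Unit clause (W) forces W = True.
Unit clause (¬H) forces H = False.
In (¬G ∨ H ∨ ¬W) only ¬G is left, so G = False.
Check each clause:
  (W): W holds.
  (¬H): ¬H holds.
  (¬G ∨ H ∨ ¬W): ¬G holds.
  (¬H ∨ W): ¬H holds.
  (¬G ∨ H ∨ W): ¬G holds.
All clauses satisfied.

G = False, W = True, H = False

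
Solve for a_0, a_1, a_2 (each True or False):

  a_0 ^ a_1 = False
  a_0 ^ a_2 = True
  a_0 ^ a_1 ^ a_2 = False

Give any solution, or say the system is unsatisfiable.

a_0: True, a_1: True, a_2: False

a_0 ^ a_1 = T ^ T = False ✓
a_0 ^ a_2 = T ^ F = True ✓
a_0 ^ a_1 ^ a_2 = T ^ T ^ F = False ✓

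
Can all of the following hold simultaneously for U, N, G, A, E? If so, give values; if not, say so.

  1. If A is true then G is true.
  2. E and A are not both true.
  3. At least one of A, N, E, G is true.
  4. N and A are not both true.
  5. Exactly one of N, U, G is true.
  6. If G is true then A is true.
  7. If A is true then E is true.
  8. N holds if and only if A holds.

U = True, N = False, G = False, A = False, E = True

  (1) A=F ⇒ G: vacuous ✓
  (2) E=T, A=F — not both ✓
  (3) {A, N, E, G}: 1 true — at least one ✓
  (4) N=F, A=F — not both ✓
  (5) {N, U, G}: 1 true — exactly one ✓
  (6) G=F ⇒ A: vacuous ✓
  (7) A=F ⇒ E: vacuous ✓
  (8) N=F, A=F — same ✓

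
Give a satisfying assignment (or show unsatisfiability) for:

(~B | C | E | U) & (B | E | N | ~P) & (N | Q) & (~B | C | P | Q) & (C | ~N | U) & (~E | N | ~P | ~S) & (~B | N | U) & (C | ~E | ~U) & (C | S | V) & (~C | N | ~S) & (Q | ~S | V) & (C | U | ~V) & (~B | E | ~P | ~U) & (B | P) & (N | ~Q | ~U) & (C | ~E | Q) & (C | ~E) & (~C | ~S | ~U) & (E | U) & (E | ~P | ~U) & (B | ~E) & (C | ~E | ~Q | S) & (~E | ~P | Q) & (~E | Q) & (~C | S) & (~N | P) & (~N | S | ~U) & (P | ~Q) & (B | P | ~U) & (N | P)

Try E = False:
  (E | U) forces U = True.
  (E | ~P | ~U) forces P = False.
  (B | P) forces B = True.
  (~N | P) forces N = False.
  clause (N | P) is falsified — backtrack.
So E = True.
  then (C | ~E) forces C = True.
  then (B | ~E) forces B = True.
  then (~E | Q) forces Q = True.
  then (~C | S) forces S = True.
  then (P | ~Q) forces P = True.
  then (~E | N | ~P | ~S) forces N = True.
  then (~C | ~S | ~U) forces U = False.
Set V = True.
All clauses satisfied.

E = True, N = True, V = True, C = True, U = False, S = True, Q = True, B = True, P = True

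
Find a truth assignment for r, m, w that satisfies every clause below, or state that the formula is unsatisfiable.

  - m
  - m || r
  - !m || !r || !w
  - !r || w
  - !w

r = False, m = True, w = False

Unit clause (m) forces m = True.
Unit clause (!w) forces w = False.
In (!r || w) only !r is left, so r = False.
Check each clause:
  (m): m holds.
  (m || r): m holds.
  (!m || !r || !w): !r holds.
  (!r || w): !r holds.
  (!w): !w holds.
All clauses satisfied.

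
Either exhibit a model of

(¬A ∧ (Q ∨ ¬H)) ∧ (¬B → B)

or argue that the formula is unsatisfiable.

Q=T, A=F, B=T, H=F

  ¬A ∧ (Q ∨ ¬H) = True
    ¬A = True
    Q ∨ ¬H = True
      ¬H = True
  ¬B → B = True
    ¬B = False
Both conjuncts True, so the formula holds.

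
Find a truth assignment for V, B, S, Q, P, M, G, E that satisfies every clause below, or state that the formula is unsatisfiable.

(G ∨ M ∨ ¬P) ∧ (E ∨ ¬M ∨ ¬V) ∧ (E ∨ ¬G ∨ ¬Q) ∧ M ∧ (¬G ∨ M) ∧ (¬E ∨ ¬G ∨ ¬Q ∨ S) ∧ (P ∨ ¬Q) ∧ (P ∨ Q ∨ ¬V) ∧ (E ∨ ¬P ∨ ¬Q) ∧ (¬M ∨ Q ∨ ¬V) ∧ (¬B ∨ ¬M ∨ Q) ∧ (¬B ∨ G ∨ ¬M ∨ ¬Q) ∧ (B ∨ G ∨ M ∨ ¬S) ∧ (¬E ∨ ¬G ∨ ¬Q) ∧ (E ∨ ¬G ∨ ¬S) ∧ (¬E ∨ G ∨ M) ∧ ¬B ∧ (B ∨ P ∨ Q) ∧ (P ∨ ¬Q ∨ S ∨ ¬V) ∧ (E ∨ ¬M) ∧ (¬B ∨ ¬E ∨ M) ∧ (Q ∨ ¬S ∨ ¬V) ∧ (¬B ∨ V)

V: True, B: False, S: True, Q: True, P: True, M: True, G: False, E: True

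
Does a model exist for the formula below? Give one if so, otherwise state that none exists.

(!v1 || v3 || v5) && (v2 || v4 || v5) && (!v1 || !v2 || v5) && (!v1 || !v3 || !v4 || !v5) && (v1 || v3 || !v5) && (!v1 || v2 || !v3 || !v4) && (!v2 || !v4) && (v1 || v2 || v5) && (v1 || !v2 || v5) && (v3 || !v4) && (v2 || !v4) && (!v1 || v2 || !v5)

Set v1 = False.
Set v2 = True.
  then (!v2 || !v4) forces v4 = False.
  then (v1 || !v2 || v5) forces v5 = True.
  then (v1 || v3 || !v5) forces v3 = True.
All clauses satisfied.

v1 = False, v2 = True, v3 = True, v4 = False, v5 = True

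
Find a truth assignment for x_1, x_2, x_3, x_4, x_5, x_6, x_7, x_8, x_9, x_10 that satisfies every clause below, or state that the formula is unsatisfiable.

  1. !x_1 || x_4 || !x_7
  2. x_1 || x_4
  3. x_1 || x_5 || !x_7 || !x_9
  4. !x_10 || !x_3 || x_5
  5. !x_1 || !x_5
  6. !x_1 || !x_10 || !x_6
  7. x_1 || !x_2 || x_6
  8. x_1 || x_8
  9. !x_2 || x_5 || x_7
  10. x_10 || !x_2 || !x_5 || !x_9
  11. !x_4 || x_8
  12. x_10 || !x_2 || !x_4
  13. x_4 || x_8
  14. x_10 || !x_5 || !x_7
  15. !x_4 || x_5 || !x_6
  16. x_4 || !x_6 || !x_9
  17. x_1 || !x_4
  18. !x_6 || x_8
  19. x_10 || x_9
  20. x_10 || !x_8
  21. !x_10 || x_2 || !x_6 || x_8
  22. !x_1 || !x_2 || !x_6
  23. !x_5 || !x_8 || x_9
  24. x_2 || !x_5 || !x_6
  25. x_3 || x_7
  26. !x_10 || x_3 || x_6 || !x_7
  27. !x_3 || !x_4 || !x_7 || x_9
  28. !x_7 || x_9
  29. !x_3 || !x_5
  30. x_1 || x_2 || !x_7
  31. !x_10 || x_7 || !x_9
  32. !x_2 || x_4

Case x_1 = True:
  (!x_1 || !x_5) forces x_5 = False.
  If x_10 = True:
    (!x_10 || !x_3 || x_5) forces x_3 = False.
    (!x_1 || !x_10 || !x_6) forces x_6 = False.
    (x_3 || x_7) forces x_7 = True.
    clause (!x_10 || x_3 || x_6 || !x_7) is falsified.
  If x_10 = False:
    (x_10 || x_9) forces x_9 = True.
    (x_10 || !x_8) forces x_8 = False.
    (!x_4 || x_8) forces x_4 = False.
    clause (x_4 || x_8) is falsified.
  Every sub-case reaches a contradiction.
Case x_1 = False:
  (x_1 || x_4) forces x_4 = True.
  Clause (x_1 || !x_4) is falsified — contradiction.
Both cases fail, so the formula is unsatisfiable.

Unsatisfiable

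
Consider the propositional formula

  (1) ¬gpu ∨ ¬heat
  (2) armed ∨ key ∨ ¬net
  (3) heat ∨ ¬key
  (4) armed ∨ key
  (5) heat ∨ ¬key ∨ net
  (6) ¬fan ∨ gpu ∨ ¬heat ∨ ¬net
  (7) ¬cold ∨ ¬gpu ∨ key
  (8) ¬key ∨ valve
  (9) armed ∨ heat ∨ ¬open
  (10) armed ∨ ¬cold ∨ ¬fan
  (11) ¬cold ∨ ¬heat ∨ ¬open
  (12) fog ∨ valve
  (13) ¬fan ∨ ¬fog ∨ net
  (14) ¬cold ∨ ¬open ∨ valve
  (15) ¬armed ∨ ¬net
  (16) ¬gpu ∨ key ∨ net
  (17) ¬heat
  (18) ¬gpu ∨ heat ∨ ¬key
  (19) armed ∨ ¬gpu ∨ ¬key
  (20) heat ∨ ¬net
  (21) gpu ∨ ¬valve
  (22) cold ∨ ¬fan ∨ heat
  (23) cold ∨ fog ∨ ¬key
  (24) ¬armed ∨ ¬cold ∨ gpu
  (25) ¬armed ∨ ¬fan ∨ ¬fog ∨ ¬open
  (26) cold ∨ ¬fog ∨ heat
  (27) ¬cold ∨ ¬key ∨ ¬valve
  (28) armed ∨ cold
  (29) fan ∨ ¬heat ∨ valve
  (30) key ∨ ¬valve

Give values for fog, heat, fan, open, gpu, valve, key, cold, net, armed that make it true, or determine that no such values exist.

Case heat = True:
  Clause (¬heat) is falsified — contradiction.
Case heat = False:
  (heat ∨ ¬key) forces key = False.
  (armed ∨ key) forces armed = True.
  (¬armed ∨ ¬net) forces net = False.
  (¬gpu ∨ key ∨ net) forces gpu = False.
  (gpu ∨ ¬valve) forces valve = False.
  (fog ∨ valve) forces fog = True.
  (¬fan ∨ ¬fog ∨ net) forces fan = False.
  (¬armed ∨ ¬cold ∨ gpu) forces cold = False.
  Clause (cold ∨ ¬fog ∨ heat) is falsified — contradiction.
Both cases fail, so the formula is unsatisfiable.

UNSATISFIABLE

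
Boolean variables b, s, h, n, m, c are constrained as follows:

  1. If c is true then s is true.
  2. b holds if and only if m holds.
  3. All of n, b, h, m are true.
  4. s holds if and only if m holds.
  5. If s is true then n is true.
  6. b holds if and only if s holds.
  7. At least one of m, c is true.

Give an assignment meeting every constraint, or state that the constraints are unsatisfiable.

b: True, s: True, h: True, n: True, m: True, c: False

  (1) c=F ⇒ s: vacuous ✓
  (2) b=T, m=T — same ✓
  (3) {n, b, h, m}: all 4 true ✓
  (4) s=T, m=T — same ✓
  (5) s=T ⇒ n: T ✓
  (6) b=T, s=T — same ✓
  (7) {m, c}: 1 true — at least one ✓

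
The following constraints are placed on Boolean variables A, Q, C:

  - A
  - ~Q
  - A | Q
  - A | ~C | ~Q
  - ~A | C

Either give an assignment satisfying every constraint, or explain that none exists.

Unit clause (A) forces A = True.
Unit clause (~Q) forces Q = False.
In (~A | C) only C is left, so C = True.
All clauses satisfied.

A: True; Q: False; C: True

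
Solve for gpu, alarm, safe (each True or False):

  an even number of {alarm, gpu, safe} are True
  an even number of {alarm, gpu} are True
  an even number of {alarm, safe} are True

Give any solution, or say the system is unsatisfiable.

gpu = False; alarm = False; safe = False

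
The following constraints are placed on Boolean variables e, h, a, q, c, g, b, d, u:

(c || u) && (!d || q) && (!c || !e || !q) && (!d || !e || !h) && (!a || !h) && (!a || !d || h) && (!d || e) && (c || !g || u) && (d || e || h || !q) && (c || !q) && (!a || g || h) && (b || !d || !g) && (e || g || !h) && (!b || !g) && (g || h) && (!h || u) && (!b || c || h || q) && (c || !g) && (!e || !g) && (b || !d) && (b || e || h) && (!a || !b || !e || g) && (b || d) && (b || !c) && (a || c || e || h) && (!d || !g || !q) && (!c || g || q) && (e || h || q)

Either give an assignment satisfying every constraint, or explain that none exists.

Set e = True.
  then (!e || !g) forces g = False.
  then (g || h) forces h = True.
  then (!h || u) forces u = True.
  then (!d || !e || !h) forces d = False.
  then (!a || !h) forces a = False.
  then (b || d) forces b = True.
Try q = True:
  (!c || !e || !q) forces c = False.
  clause (c || !q) is falsified — backtrack.
So q = False.
  then (!c || g || q) forces c = False.
All clauses satisfied.

e=T, h=T, a=F, q=F, c=F, g=F, b=T, d=F, u=T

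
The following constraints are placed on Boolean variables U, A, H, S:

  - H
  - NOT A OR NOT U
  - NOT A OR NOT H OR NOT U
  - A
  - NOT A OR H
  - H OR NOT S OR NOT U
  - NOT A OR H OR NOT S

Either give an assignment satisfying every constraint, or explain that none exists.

Unit clause (H) forces H = True.
Unit clause (A) forces A = True.
In (NOT A OR NOT U) only NOT U is left, so U = False.
Set S = False.
Check each clause:
  (H): H holds.
  (NOT A OR NOT U): NOT U holds.
  (NOT A OR NOT H OR NOT U): NOT U holds.
  (A): A holds.
  (NOT A OR H): H holds.
  (H OR NOT S OR NOT U): H holds.
  (NOT A OR H OR NOT S): H holds.
All clauses satisfied.

U = False, A = True, H = True, S = False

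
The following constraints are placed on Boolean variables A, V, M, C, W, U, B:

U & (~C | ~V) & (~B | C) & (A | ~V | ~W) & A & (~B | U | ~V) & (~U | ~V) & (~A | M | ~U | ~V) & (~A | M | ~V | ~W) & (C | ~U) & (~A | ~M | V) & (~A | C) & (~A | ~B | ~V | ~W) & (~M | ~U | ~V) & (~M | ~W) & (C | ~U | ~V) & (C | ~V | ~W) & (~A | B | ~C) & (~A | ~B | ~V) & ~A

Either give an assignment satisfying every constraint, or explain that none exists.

No satisfying assignment exists.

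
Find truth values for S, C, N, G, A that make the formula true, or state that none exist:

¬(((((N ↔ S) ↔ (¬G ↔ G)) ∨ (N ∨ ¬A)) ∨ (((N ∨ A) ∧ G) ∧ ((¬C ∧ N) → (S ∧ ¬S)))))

S = False, C = True, N = False, G = False, A = True

  ¬(((((N ↔ S) ↔ (¬G ↔ G)) ∨ (N ∨ ¬A)) ∨ (((N ∨ A) ∧ G) ∧ ((¬C ∧ N) → (S ∧ ¬S))))) = True
    (((N ↔ S) ↔ (¬G ↔ G)) ∨ (N ∨ ¬A)) ∨ (((N ∨ A) ∧ G) ∧ ((¬C ∧ N) → (S ∧ ¬S))) = False
      ((N ↔ S) ↔ (¬G ↔ G)) ∨ (N ∨ ¬A) = False
        (N ↔ S) ↔ (¬G ↔ G) = False
          N ↔ S = True
          ¬G ↔ G = False
            ¬G = True
        N ∨ ¬A = False
          ¬A = False
      ((N ∨ A) ∧ G) ∧ ((¬C ∧ N) → (S ∧ ¬S)) = False
        (N ∨ A) ∧ G = False
          N ∨ A = True
        (¬C ∧ N) → (S ∧ ¬S) = True
          ¬C ∧ N = False
            ¬C = False
          S ∧ ¬S = False
            ¬S = True
The formula evaluates to True.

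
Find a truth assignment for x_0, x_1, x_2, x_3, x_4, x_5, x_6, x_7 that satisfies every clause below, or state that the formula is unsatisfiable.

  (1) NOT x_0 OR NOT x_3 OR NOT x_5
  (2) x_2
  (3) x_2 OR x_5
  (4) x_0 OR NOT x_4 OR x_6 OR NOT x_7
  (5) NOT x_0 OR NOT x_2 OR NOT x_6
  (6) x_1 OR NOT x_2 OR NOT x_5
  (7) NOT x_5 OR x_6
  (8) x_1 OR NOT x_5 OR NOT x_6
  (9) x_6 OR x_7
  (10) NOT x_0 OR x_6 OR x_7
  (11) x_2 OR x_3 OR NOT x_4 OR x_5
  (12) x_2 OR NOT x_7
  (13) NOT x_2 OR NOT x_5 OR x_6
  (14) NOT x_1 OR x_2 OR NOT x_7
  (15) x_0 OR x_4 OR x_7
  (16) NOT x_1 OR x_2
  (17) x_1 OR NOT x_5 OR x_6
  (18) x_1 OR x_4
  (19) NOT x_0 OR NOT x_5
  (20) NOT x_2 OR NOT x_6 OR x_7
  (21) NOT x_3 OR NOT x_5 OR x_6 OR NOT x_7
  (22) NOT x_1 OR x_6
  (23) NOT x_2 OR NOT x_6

x_0 = True; x_1 = False; x_2 = True; x_3 = False; x_4 = True; x_5 = False; x_6 = False; x_7 = True

Unit clause (x_2) forces x_2 = True.
In (NOT x_2 OR NOT x_6) only NOT x_6 is left, so x_6 = False.
In (NOT x_5 OR x_6) only NOT x_5 is left, so x_5 = False.
In (x_6 OR x_7) only x_7 is left, so x_7 = True.
In (NOT x_1 OR x_6) only NOT x_1 is left, so x_1 = False.
In (x_1 OR x_4) only x_4 is left, so x_4 = True.
In (x_0 OR NOT x_4 OR x_6 OR NOT x_7) only x_0 is left, so x_0 = True.
Set x_3 = False.
All clauses satisfied.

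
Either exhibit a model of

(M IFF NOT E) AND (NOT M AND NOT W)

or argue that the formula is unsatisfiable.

M=F, E=T, W=F

  M IFF NOT E = True
    NOT E = False
  NOT M AND NOT W = True
    NOT M = True
    NOT W = True
Both conjuncts True, so the formula holds.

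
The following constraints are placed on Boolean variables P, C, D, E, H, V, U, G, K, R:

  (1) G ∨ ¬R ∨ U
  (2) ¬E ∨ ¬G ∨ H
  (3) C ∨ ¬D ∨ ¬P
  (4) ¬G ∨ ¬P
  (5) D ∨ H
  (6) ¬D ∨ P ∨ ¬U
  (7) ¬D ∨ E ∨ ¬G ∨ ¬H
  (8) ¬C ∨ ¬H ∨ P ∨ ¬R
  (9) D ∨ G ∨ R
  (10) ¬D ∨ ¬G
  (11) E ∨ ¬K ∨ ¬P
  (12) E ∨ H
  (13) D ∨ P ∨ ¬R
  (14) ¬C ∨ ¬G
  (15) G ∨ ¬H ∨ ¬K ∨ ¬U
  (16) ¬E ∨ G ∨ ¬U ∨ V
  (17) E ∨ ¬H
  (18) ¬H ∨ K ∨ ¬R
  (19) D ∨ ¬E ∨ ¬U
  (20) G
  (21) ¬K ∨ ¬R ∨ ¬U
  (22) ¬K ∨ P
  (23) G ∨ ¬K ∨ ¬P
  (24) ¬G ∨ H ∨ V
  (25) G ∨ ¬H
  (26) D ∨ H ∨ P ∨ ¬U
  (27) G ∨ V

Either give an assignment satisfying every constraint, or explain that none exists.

P = False, C = False, D = False, E = True, H = True, V = False, U = False, G = True, K = False, R = False

Unit clause (G) forces G = True.
In (¬G ∨ ¬P) only ¬P is left, so P = False.
In (¬D ∨ ¬G) only ¬D is left, so D = False.
In (D ∨ P ∨ ¬R) only ¬R is left, so R = False.
In (¬C ∨ ¬G) only ¬C is left, so C = False.
In (¬K ∨ P) only ¬K is left, so K = False.
In (D ∨ H) only H is left, so H = True.
In (E ∨ ¬H) only E is left, so E = True.
In (D ∨ ¬E ∨ ¬U) only ¬U is left, so U = False.
Set V = False.
All clauses satisfied.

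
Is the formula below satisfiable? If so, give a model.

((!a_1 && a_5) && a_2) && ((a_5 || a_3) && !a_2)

Unsatisfiable

Case a_2 = True: the conjunct !a_2 is False.
Case a_2 = False: the conjunct a_2 is False.
Both cases fail — unsatisfiable.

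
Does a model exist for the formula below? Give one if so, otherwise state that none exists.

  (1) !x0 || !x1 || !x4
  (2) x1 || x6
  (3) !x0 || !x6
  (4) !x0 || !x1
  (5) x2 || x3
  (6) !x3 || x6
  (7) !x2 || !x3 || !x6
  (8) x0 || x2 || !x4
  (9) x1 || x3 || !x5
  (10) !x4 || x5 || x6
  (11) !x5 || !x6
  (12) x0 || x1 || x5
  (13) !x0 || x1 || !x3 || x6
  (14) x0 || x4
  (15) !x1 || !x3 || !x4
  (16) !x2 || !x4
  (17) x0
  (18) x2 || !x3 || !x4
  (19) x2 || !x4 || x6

Case x0 = True:
  (!x0 || !x6) forces x6 = False.
  (x1 || x6) forces x1 = True.
  Clause (!x0 || !x1) is falsified — contradiction.
Case x0 = False:
  Clause (x0) is falsified — contradiction.
Both cases fail, so the formula is unsatisfiable.

Unsatisfiable — no assignment works.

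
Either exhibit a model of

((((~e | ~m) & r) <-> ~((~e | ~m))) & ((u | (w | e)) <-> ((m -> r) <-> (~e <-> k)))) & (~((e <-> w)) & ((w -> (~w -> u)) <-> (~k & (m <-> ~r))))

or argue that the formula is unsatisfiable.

u = False; m = True; e = False; k = False; r = False; w = True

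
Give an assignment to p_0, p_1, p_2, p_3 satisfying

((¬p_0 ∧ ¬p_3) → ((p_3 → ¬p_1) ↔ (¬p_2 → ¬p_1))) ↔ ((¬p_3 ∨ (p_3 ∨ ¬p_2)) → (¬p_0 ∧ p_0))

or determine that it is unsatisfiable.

p_0 = False, p_1 = True, p_2 = False, p_3 = False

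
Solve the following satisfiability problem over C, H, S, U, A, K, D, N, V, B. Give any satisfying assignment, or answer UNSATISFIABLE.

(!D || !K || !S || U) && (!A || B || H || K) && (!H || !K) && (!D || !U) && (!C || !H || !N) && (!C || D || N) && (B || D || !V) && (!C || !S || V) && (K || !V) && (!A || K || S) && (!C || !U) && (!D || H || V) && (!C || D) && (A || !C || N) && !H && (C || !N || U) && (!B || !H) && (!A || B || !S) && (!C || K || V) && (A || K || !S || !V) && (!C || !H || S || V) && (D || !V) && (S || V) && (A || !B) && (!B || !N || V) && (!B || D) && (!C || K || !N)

C=F, H=F, S=T, U=F, A=F, K=F, D=F, N=F, V=F, B=F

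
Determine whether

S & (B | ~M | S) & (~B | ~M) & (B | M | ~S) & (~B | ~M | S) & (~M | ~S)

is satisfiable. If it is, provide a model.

Unit clause (S) forces S = True.
In (~M | ~S) only ~M is left, so M = False.
In (B | M | ~S) only B is left, so B = True.
All clauses satisfied.

B: True, M: False, S: True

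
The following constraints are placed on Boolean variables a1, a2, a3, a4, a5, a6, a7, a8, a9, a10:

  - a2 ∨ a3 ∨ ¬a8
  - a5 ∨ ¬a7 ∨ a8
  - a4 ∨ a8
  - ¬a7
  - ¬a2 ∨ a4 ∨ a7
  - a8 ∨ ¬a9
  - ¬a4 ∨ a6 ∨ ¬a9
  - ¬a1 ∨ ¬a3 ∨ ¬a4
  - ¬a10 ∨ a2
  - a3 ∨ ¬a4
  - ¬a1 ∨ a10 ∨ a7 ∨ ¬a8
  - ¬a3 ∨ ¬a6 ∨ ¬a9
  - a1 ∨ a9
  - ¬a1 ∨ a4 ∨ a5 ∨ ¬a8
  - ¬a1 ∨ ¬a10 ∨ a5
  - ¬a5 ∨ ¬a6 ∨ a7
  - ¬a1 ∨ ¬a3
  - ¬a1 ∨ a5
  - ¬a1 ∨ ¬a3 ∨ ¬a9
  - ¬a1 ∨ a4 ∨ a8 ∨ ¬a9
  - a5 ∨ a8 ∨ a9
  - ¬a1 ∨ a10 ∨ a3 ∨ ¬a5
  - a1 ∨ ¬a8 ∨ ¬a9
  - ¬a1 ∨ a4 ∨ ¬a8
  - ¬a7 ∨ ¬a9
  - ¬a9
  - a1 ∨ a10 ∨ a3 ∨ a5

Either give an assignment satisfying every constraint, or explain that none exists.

The formula is unsatisfiable.

Case a7 = True:
  Clause (¬a7) is falsified — contradiction.
Case a7 = False:
  (¬a9) forces a9 = False.
  (a1 ∨ a9) forces a1 = True.
  (¬a1 ∨ ¬a3) forces a3 = False.
  (a3 ∨ ¬a4) forces a4 = False.
  (a4 ∨ a8) forces a8 = True.
  Clause (¬a1 ∨ a4 ∨ ¬a8) is falsified — contradiction.
Both cases fail, so the formula is unsatisfiable.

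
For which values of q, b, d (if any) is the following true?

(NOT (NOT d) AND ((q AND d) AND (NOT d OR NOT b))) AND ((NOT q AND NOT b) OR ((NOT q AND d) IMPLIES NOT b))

q = True; b = False; d = True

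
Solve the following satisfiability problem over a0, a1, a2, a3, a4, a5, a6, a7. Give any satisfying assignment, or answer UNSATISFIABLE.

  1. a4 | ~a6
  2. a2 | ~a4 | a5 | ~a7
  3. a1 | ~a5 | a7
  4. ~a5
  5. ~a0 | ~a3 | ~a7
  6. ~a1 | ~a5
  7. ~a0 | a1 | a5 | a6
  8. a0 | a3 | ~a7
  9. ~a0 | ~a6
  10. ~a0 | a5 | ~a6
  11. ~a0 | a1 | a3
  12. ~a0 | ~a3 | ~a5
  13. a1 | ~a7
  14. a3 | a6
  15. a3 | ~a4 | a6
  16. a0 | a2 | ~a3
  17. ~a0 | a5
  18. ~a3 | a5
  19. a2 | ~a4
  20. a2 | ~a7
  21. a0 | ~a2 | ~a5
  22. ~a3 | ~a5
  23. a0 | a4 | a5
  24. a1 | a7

a0 = False, a1 = True, a2 = True, a3 = False, a4 = True, a5 = False, a6 = True, a7 = False

Unit clause (~a5) forces a5 = False.
In (~a0 | a5) only ~a0 is left, so a0 = False.
In (~a3 | a5) only ~a3 is left, so a3 = False.
In (a0 | a4 | a5) only a4 is left, so a4 = True.
In (a0 | a3 | ~a7) only ~a7 is left, so a7 = False.
In (a3 | a6) only a6 is left, so a6 = True.
In (a2 | ~a4) only a2 is left, so a2 = True.
In (a1 | a7) only a1 is left, so a1 = True.
All clauses satisfied.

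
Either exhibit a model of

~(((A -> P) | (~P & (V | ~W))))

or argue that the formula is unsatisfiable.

W=T, P=F, A=T, V=F

  ~(((A -> P) | (~P & (V | ~W)))) = True
    (A -> P) | (~P & (V | ~W)) = False
      A -> P = False
      ~P & (V | ~W) = False
        ~P = True
        V | ~W = False
          ~W = False
The formula evaluates to True.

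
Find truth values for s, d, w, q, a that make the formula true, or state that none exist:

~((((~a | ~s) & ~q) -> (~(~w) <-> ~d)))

s = False, d = True, w = True, q = False, a = True

  ~((((~a | ~s) & ~q) -> (~(~w) <-> ~d))) = True
    ((~a | ~s) & ~q) -> (~(~w) <-> ~d) = False
      (~a | ~s) & ~q = True
        ~a | ~s = True
          ~a = False
          ~s = True
        ~q = True
      ~(~w) <-> ~d = False
        ~(~w) = True
          ~w = False
        ~d = False
The formula evaluates to True.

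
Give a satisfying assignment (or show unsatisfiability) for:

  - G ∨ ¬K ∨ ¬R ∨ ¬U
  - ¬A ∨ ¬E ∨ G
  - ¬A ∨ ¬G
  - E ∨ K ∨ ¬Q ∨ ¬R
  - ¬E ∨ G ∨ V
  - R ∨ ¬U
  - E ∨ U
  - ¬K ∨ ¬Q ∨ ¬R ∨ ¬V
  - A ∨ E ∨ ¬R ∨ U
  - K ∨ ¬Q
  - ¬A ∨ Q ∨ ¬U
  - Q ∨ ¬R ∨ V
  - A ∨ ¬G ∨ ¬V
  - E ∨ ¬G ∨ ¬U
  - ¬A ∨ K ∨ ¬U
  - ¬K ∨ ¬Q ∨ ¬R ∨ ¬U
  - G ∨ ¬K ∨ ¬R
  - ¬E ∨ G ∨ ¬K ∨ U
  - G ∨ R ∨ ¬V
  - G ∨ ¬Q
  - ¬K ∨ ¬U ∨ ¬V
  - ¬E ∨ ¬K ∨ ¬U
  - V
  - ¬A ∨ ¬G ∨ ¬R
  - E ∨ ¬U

Unit clause (V) forces V = True.
Try R = False:
  (R ∨ ¬U) forces U = False.
  (E ∨ U) forces E = True.
  (G ∨ R ∨ ¬V) forces G = True.
  (¬A ∨ ¬G) forces A = False.
  clause (A ∨ ¬G ∨ ¬V) is falsified — backtrack.
So R = True.
Set U = False.
  then (E ∨ U) forces E = True.
Try Q = True:
  (¬K ∨ ¬Q ∨ ¬R ∨ ¬V) forces K = False.
  clause (K ∨ ¬Q) is falsified — backtrack.
So Q = False.
Set G = False.
  then (¬A ∨ ¬E ∨ G) forces A = False.
  then (G ∨ ¬K ∨ ¬R) forces K = False.
All clauses satisfied.

R: True; U: False; Q: False; G: False; K: False; E: True; V: True; A: False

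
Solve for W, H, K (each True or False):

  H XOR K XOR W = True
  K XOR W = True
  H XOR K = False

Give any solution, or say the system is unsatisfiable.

W=T, H=F, K=F

H XOR K XOR W = F XOR F XOR T = True ✓
K XOR W = F XOR T = True ✓
H XOR K = F XOR F = False ✓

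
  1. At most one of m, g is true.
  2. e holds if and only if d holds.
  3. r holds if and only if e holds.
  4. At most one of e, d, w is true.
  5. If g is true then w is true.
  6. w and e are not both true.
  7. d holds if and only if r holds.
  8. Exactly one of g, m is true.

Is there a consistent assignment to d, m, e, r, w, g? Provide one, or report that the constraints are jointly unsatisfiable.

d=F, m=T, e=F, r=F, w=T, g=F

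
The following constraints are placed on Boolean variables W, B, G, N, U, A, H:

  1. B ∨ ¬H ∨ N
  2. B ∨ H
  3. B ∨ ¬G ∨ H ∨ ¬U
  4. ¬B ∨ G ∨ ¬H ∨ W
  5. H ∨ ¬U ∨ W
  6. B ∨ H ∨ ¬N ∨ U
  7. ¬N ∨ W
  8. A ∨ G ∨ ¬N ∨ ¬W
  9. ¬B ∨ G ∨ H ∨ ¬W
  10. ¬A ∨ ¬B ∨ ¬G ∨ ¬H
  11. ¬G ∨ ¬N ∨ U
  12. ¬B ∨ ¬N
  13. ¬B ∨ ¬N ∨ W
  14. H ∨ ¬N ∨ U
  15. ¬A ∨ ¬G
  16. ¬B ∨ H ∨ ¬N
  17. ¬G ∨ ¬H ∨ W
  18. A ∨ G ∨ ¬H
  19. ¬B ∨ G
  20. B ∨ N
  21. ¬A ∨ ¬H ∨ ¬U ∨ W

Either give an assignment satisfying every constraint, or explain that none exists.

Set W = True.
Set B = True.
  then (¬B ∨ ¬N) forces N = False.
  then (¬B ∨ G) forces G = True.
  then (¬A ∨ ¬G) forces A = False.
Set U = True.
Set H = True.
All clauses satisfied.

W = True, B = True, G = True, N = False, U = True, A = False, H = True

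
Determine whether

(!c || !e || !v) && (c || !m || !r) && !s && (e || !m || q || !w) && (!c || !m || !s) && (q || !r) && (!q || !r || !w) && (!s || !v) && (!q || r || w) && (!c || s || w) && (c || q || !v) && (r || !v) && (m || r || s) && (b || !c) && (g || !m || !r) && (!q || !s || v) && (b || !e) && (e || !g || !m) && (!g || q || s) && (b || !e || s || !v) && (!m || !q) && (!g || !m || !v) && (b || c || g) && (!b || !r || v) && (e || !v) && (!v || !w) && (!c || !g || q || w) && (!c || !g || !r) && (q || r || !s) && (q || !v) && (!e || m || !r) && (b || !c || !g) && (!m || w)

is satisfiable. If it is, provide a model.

Unit clause (!s) forces s = False.
Set m = True.
  then (!m || !q) forces q = False.
  then (q || !v) forces v = False.
  then (!m || w) forces w = True.
  then (e || !m || q || !w) forces e = True.
  then (q || !r) forces r = False.
  then (b || !e) forces b = True.
  then (!g || q || s) forces g = False.
Set c = False.
All clauses satisfied.

m = True, s = False, e = True, b = True, q = False, v = False, c = False, r = False, g = False, w = True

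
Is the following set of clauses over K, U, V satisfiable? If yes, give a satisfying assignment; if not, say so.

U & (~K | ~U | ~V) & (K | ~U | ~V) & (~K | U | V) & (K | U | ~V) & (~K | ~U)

Unit clause (U) forces U = True.
In (~K | ~U) only ~K is left, so K = False.
In (K | ~U | ~V) only ~V is left, so V = False.
Check each clause:
  (U): U holds.
  (~K | ~U | ~V): ~K holds.
  (K | ~U | ~V): ~V holds.
  (~K | U | V): ~K holds.
  (K | U | ~V): U holds.
  (~K | ~U): ~K holds.
All clauses satisfied.

K = False, U = True, V = False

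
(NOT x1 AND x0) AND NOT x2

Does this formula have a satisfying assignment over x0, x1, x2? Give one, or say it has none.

x0: True, x1: False, x2: False

  NOT x1 AND x0 = True
    NOT x1 = True
  NOT x2 = True
Both conjuncts True, so the formula holds.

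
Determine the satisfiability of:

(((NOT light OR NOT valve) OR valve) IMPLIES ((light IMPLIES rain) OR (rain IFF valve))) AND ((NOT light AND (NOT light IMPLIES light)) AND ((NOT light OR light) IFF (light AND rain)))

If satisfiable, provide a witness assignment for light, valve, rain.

Case light = True: the conjunct NOT light is False.
Case light = False: the conjunct NOT light IMPLIES light becomes NOT False IMPLIES False = False.
Both cases fail — unsatisfiable.

Unsatisfiable — no assignment works.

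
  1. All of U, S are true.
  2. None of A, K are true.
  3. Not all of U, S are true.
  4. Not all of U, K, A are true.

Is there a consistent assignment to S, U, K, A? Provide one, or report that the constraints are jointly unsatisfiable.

Unsatisfiable — no assignment works.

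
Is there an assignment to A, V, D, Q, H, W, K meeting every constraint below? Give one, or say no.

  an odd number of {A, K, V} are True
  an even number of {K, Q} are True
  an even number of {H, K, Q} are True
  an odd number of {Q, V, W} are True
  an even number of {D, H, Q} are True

A = False, V = True, D = False, Q = False, H = False, W = False, K = False

{A, K, V}: 1 true → odd ✓
{K, Q}: 0 true → even ✓
{H, K, Q}: 0 true → even ✓
{Q, V, W}: 1 true → odd ✓
{D, H, Q}: 0 true → even ✓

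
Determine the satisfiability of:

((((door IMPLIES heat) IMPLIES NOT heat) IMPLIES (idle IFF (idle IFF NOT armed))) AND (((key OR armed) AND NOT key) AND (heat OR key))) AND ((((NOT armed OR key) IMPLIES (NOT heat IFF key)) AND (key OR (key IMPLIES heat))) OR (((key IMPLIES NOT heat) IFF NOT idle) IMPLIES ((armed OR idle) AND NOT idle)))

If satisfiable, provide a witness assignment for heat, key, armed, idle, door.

heat=T, key=F, armed=T, idle=F, door=T

  (((door IMPLIES heat) IMPLIES NOT heat) IMPLIES (idle IFF (idle IFF NOT armed))) AND (((key OR armed) AND NOT key) AND (heat OR key)) = True
    ((door IMPLIES heat) IMPLIES NOT heat) IMPLIES (idle IFF (idle IFF NOT armed)) = True
      (door IMPLIES heat) IMPLIES NOT heat = False
        door IMPLIES heat = True
        NOT heat = False
      idle IFF (idle IFF NOT armed) = False
        idle IFF NOT armed = True
          NOT armed = False
    ((key OR armed) AND NOT key) AND (heat OR key) = True
      (key OR armed) AND NOT key = True
        key OR armed = True
        NOT key = True
      heat OR key = True
  (((NOT armed OR key) IMPLIES (NOT heat IFF key)) AND (key OR (key IMPLIES heat))) OR (((key IMPLIES NOT heat) IFF NOT idle) IMPLIES ((armed OR idle) AND NOT idle)) = True
    ((NOT armed OR key) IMPLIES (NOT heat IFF key)) AND (key OR (key IMPLIES heat)) = True
      (NOT armed OR key) IMPLIES (NOT heat IFF key) = True
        NOT armed OR key = False
          NOT armed = False
        NOT heat IFF key = True
          NOT heat = False
      key OR (key IMPLIES heat) = True
        key IMPLIES heat = True
    ((key IMPLIES NOT heat) IFF NOT idle) IMPLIES ((armed OR idle) AND NOT idle) = True
      (key IMPLIES NOT heat) IFF NOT idle = True
        key IMPLIES NOT heat = True
          NOT heat = False
        NOT idle = True
      (armed OR idle) AND NOT idle = True
        armed OR idle = True
        NOT idle = True
Both conjuncts True, so the formula holds.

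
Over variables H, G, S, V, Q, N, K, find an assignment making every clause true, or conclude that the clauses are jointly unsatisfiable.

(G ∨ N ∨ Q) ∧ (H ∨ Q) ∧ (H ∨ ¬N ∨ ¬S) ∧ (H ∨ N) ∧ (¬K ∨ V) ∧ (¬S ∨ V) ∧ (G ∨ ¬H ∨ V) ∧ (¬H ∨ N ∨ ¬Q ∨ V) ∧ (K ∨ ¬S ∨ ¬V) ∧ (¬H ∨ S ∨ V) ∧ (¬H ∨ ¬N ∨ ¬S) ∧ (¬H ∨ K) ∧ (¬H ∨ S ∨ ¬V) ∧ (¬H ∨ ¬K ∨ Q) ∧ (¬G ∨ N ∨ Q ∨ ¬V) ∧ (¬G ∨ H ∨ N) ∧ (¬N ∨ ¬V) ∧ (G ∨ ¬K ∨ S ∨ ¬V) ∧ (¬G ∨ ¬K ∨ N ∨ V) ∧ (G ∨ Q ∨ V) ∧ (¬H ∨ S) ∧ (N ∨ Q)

Set H = False.
  then (H ∨ Q) forces Q = True.
  then (H ∨ N) forces N = True.
  then (¬N ∨ ¬V) forces V = False.
  then (H ∨ ¬N ∨ ¬S) forces S = False.
  then (¬K ∨ V) forces K = False.
Set G = True.
All clauses satisfied.

H=F, G=T, S=F, V=F, Q=T, N=T, K=F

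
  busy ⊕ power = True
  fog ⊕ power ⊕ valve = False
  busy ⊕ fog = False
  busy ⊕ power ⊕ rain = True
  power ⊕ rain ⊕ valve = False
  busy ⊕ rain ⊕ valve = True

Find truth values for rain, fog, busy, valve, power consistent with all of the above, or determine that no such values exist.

rain=F, fog=F, busy=F, valve=T, power=T

busy ⊕ power = F ⊕ T = True ✓
fog ⊕ power ⊕ valve = F ⊕ T ⊕ T = False ✓
busy ⊕ fog = F ⊕ F = False ✓
busy ⊕ power ⊕ rain = F ⊕ T ⊕ F = True ✓
power ⊕ rain ⊕ valve = T ⊕ F ⊕ T = False ✓
busy ⊕ rain ⊕ valve = F ⊕ F ⊕ T = True ✓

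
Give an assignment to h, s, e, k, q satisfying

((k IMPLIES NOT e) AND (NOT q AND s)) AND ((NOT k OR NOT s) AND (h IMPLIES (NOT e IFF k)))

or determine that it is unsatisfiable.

h=F; s=T; e=F; k=F; q=F

  (k IMPLIES NOT e) AND (NOT q AND s) = True
    k IMPLIES NOT e = True
      NOT e = True
    NOT q AND s = True
      NOT q = True
  (NOT k OR NOT s) AND (h IMPLIES (NOT e IFF k)) = True
    NOT k OR NOT s = True
      NOT k = True
      NOT s = False
    h IMPLIES (NOT e IFF k) = True
      NOT e IFF k = False
        NOT e = True
Both conjuncts True, so the formula holds.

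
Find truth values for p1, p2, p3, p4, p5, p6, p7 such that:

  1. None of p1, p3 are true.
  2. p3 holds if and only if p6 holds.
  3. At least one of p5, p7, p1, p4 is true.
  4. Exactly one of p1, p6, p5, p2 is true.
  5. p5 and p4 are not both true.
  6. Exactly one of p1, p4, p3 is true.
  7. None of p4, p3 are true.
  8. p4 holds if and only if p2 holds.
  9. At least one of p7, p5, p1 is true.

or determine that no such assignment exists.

No satisfying assignment exists.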